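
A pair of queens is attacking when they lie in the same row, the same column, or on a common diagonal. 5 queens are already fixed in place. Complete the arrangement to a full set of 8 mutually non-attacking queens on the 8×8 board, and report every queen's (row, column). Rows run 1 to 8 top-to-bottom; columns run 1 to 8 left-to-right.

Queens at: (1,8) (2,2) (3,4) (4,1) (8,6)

Row 5: attacked by (1,8)→{4,8}; (2,2)→{2,5}; (3,4)→{2,4,6}; (4,1)→{1,2}; (8,6)→{3,6}. Safe: 7. Place at column 7.
Row 6: attacked by (1,8)→{3,8}; (2,2)→{2,6}; (3,4)→{1,4,7}; (4,1)→{1,3}; (5,7)→{6,7,8}; (8,6)→{4,6,8}. Safe: 5. Place at column 5.
Row 7: attacked by (1,8)→{2,8}; (2,2)→{2,7}; (3,4)→{4,8}; (4,1)→{1,4}; (5,7)→{5,7}; (6,5)→{4,5,6}; (8,6)→{5,6,7}. Safe: 3. Place at column 3.
Columns [8, 2, 4, 1, 7, 5, 3, 6], r−c [-7, 0, -1, 3, -2, 1, 4, 2], r+c [9, 4, 7, 5, 12, 11, 10, 14] are all distinct, so no two queens attack.

(1,8) (2,2) (3,4) (4,1) (5,7) (6,5) (7,3) (8,6)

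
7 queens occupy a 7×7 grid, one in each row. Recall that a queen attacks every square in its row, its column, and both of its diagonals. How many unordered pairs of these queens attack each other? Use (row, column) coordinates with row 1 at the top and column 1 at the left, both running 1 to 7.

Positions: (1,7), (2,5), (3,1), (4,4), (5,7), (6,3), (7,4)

4

Same column: (1,7)–(5,7) (column 7); (4,4)–(7,4) (column 4).
Same diagonal: (1,7)–(4,4) (|1−4| = |7−4| = 3); (6,3)–(7,4) (|6−7| = |3−4| = 1).
Total attacking pairs: 4.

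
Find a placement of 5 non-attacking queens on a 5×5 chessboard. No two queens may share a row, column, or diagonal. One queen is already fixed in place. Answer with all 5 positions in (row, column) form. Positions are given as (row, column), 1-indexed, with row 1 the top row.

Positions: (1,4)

(1,4) (2,1) (3,3) (4,5) (5,2)

Row 2: attacked by (1,4)→{3,4,5}. Safe: 1, 2. Place at column 1.
Row 3: attacked by (1,4)→{2,4}; (2,1)→{1,2}. Safe: 3, 5. Place at column 3.
Row 4: attacked by (1,4)→{1,4}; (2,1)→{1,3}; (3,3)→{2,3,4}. Safe: 5. Place at column 5.
Row 5: attacked by (1,4)→{4}; (2,1)→{1,4}; (3,3)→{1,3,5}; (4,5)→{4,5}. Safe: 2. Place at column 2.
Columns [4, 1, 3, 5, 2], r−c [-3, 1, 0, -1, 3], r+c [5, 3, 6, 9, 7] are all distinct, so no two queens attack.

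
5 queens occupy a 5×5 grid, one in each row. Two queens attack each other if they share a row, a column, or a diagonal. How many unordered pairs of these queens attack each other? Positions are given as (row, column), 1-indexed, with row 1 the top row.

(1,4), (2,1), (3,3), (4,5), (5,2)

0

All columns are distinct and no two queens satisfy |Δrow| = |Δcol|, so no pair attacks.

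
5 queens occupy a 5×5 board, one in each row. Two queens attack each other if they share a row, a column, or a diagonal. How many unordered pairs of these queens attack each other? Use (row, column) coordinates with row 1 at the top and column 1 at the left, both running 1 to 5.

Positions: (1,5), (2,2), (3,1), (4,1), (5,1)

5

Same column: (3,1)–(4,1) (column 1); (3,1)–(5,1) (column 1); (4,1)–(5,1) (column 1).
Same diagonal: (1,5)–(5,1) (|1−5| = |5−1| = 4); (2,2)–(3,1) (|2−3| = |2−1| = 1).
Total attacking pairs: 5.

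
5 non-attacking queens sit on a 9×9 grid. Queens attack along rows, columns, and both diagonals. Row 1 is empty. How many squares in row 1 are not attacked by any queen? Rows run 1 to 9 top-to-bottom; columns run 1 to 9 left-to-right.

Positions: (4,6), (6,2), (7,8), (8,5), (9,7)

2

(4,6) attacks row 1 at column 6 and diagonals 3, 9.
(6,2) attacks row 1 at column 2 and diagonals 7.
(7,8) attacks row 1 at column 8 and diagonals 2.
(8,5) attacks row 1 at column 5.
(9,7) attacks row 1 at column 7.
Attacked columns: {2, 3, 5, 6, 7, 8, 9}. Safe: {1, 4}.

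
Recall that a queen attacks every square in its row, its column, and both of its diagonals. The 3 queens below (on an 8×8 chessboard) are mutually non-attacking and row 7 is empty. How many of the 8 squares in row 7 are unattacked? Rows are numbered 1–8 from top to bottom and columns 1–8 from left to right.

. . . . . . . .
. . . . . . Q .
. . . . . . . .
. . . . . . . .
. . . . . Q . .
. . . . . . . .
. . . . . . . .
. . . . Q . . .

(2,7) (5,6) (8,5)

(2,7) attacks row 7 at column 7 and diagonals 2.
(5,6) attacks row 7 at column 6 and diagonals 4, 8.
(8,5) attacks row 7 at column 5 and diagonals 4, 6.
Attacked columns: {2, 4, 5, 6, 7, 8}. Safe: {1, 3}.

2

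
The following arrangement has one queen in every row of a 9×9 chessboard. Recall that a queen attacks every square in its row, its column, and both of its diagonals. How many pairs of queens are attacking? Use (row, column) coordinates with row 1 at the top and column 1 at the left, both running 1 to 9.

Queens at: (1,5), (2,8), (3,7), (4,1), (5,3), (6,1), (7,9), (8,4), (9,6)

Same column: (4,1)–(6,1) (column 1).
Same diagonal: (1,5)–(3,7) (|1−3| = |5−7| = 2); (2,8)–(3,7) (|2−3| = |8−7| = 1); (4,1)–(9,6) (|4−9| = |1−6| = 5).
Total attacking pairs: 4.

4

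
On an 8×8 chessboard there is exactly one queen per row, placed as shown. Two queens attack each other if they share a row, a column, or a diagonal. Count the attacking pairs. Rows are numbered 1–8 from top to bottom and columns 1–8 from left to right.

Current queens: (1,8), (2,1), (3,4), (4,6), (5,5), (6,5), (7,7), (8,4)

Same column: (3,4)–(8,4) (column 4); (5,5)–(6,5) (column 5).
Same diagonal: (2,1)–(6,5) (|2−6| = |1−5| = 4); (4,6)–(5,5) (|4−5| = |6−5| = 1); (5,5)–(7,7) (|5−7| = |5−7| = 2).
Total attacking pairs: 5.

5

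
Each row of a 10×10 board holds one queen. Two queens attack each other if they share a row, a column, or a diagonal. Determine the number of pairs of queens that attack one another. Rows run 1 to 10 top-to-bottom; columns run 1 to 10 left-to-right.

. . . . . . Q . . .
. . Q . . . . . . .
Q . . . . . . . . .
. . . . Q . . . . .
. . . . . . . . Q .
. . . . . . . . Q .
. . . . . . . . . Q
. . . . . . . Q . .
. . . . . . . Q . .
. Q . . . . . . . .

Same column: (5,9)–(6,9) (column 9); (8,8)–(9,8) (column 8).
Same diagonal: (2,3)–(4,5) (|2−4| = |3−5| = 2); (6,9)–(7,10) (|6−7| = |9−10| = 1); (7,10)–(9,8) (|7−9| = |10−8| = 2).
Total attacking pairs: 5.

5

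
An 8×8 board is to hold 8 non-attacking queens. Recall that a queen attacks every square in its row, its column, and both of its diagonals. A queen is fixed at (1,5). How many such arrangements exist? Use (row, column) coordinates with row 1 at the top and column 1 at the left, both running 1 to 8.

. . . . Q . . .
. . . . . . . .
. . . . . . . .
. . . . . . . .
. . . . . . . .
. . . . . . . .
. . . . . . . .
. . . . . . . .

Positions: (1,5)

18

Branch on row 2: col 1 → 3; col 2 → 4; col 3 → 3; col 7 → 6; col 8 → 2.
Sum: 3 + 4 + 3 + 6 + 2 = 18.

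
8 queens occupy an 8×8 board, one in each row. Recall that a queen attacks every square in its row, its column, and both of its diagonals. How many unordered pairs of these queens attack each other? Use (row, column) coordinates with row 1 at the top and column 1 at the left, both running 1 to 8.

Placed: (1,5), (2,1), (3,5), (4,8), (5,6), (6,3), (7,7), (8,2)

2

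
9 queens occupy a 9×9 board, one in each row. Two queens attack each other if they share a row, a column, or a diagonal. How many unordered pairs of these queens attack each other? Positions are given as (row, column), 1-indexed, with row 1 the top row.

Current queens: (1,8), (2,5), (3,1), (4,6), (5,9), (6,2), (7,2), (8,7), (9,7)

4

Same column: (6,2)–(7,2) (column 2); (8,7)–(9,7) (column 7).
Same diagonal: (1,8)–(7,2) (|1−7| = |8−2| = 6); (3,1)–(9,7) (|3−9| = |1−7| = 6).
Total attacking pairs: 4.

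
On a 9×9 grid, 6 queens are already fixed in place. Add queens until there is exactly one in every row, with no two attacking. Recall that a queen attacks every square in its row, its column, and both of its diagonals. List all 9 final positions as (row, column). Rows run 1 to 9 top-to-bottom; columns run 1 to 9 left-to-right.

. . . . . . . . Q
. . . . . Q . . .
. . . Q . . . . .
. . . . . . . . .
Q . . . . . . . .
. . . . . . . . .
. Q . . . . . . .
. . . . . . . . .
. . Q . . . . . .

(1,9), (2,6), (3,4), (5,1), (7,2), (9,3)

Row 4: attacked by (1,9)→{6,9}; (2,6)→{4,6,8}; (3,4)→{3,4,5}; (5,1)→{1,2}; (7,2)→{2,5}; (9,3)→{3,8}. Safe: 7. Place at column 7.
Row 6: attacked by (1,9)→{4,9}; (2,6)→{2,6}; (3,4)→{1,4,7}; (4,7)→{5,7,9}; (5,1)→{1,2}; (7,2)→{1,2,3}; (9,3)→{3,6}. Safe: 8. Place at column 8.
Row 8: attacked by (1,9)→{2,9}; (2,6)→{6}; (3,4)→{4,9}; (4,7)→{3,7}; (5,1)→{1,4}; (6,8)→{6,8}; (7,2)→{1,2,3}; (9,3)→{2,3,4}. Safe: 5. Place at column 5.
Columns [9, 6, 4, 7, 1, 8, 2, 5, 3], r−c [-8, -4, -1, -3, 4, -2, 5, 3, 6], r+c [10, 8, 7, 11, 6, 14, 9, 13, 12] are all distinct, so no two queens attack.

(1,9) (2,6) (3,4) (4,7) (5,1) (6,8) (7,2) (8,5) (9,3)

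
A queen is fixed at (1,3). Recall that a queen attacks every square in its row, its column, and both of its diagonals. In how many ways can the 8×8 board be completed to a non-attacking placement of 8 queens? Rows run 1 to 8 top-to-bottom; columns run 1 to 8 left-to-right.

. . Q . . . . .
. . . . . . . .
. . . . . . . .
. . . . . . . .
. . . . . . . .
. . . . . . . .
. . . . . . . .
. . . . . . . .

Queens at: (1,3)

Branch on row 2: col 1 → 1; col 5 → 4; col 6 → 8; col 7 → 2; col 8 → 1.
Sum: 1 + 4 + 8 + 2 + 1 = 16.

16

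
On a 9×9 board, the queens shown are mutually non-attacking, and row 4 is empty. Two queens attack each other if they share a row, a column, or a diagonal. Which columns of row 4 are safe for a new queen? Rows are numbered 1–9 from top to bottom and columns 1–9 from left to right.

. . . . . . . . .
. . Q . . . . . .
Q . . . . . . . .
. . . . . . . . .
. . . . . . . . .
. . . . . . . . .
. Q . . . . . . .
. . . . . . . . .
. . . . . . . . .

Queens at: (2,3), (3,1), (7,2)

columns 4, 6, 7, 8, 9

(2,3) attacks row 4 at column 3 and diagonals 1, 5.
(3,1) attacks row 4 at column 1 and diagonals 2.
(7,2) attacks row 4 at column 2 and diagonals 5.
Attacked columns: {1, 2, 3, 5}. Safe: {4, 6, 7, 8, 9}.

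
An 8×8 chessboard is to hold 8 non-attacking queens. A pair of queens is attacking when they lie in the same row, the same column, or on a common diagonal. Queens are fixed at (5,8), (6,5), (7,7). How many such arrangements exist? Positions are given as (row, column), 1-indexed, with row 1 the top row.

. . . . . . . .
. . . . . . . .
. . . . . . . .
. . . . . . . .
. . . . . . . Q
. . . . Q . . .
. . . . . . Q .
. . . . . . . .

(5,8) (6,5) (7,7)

2

Branch on row 1: col 2 → 0; col 3 → 2; col 6 → 0.
Sum: 0 + 2 + 0 = 2.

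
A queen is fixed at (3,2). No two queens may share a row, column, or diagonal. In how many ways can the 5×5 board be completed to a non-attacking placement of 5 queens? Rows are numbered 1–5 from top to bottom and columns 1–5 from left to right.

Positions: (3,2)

2

Branch on row 1: col 1 → 1; col 3 → 1; col 5 → 0.
Sum: 1 + 1 + 0 = 2.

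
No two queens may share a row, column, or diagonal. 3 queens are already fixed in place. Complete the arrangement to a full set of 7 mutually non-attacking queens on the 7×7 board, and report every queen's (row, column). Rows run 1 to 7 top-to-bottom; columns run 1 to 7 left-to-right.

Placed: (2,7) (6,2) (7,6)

Row 1: attacked by (2,7)→{6,7}; (6,2)→{2,7}; (7,6)→{6}. Safe: 1, 3, 4, 5. Place at column 3.
Row 3: attacked by (1,3)→{1,3,5}; (2,7)→{6,7}; (6,2)→{2,5}; (7,6)→{2,6}. Safe: 4. Place at column 4.
Row 4: attacked by (1,3)→{3,6}; (2,7)→{5,7}; (3,4)→{3,4,5}; (6,2)→{2,4}; (7,6)→{3,6}. Safe: 1. Place at column 1.
Row 5: attacked by (1,3)→{3,7}; (2,7)→{4,7}; (3,4)→{2,4,6}; (4,1)→{1,2}; (6,2)→{1,2,3}; (7,6)→{4,6}. Safe: 5. Place at column 5.
Columns [3, 7, 4, 1, 5, 2, 6], r−c [-2, -5, -1, 3, 0, 4, 1], r+c [4, 9, 7, 5, 10, 8, 13] are all distinct, so no two queens attack.

(1,3) (2,7) (3,4) (4,1) (5,5) (6,2) (7,6)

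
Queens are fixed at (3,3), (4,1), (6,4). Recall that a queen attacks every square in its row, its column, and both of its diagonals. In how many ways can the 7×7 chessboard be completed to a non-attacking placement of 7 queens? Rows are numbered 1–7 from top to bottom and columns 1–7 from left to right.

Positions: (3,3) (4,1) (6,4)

2

Branch on row 1: col 2 → 1; col 6 → 0; col 7 → 1.
Sum: 1 + 0 + 1 = 2.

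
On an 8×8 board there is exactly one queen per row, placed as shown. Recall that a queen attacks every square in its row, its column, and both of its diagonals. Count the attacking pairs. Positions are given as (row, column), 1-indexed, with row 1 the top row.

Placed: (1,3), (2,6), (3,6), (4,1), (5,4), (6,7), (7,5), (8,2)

2

Same column: (2,6)–(3,6) (column 6).
Same diagonal: (3,6)–(5,4) (|3−5| = |6−4| = 2).
Total attacking pairs: 2.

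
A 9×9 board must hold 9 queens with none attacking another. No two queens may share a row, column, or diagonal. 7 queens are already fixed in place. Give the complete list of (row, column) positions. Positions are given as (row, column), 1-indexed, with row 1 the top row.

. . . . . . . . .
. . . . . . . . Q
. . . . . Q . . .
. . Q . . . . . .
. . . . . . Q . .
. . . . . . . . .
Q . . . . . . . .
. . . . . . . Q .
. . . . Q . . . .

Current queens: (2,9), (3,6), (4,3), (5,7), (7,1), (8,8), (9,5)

(1,2) (2,9) (3,6) (4,3) (5,7) (6,4) (7,1) (8,8) (9,5)

Row 1: attacked by (2,9)→{8,9}; (3,6)→{4,6,8}; (4,3)→{3,6}; (5,7)→{3,7}; (7,1)→{1,7}; (8,8)→{1,8}; (9,5)→{5}. Safe: 2. Place at column 2.
Row 6: attacked by (1,2)→{2,7}; (2,9)→{5,9}; (3,6)→{3,6,9}; (4,3)→{1,3,5}; (5,7)→{6,7,8}; (7,1)→{1,2}; (8,8)→{6,8}; (9,5)→{2,5,8}. Safe: 4. Place at column 4.
Columns [2, 9, 6, 3, 7, 4, 1, 8, 5], r−c [-1, -7, -3, 1, -2, 2, 6, 0, 4], r+c [3, 11, 9, 7, 12, 10, 8, 16, 14] are all distinct, so no two queens attack.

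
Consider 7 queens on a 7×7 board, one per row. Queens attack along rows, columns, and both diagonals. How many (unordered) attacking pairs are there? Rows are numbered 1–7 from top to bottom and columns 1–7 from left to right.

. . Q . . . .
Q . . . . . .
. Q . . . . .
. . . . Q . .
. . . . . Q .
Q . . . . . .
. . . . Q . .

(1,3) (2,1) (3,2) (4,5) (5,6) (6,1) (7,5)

Same column: (2,1)–(6,1) (column 1); (4,5)–(7,5) (column 5).
Same diagonal: (2,1)–(3,2) (|2−3| = |1−2| = 1); (4,5)–(5,6) (|4−5| = |5−6| = 1).
Total attacking pairs: 4.

4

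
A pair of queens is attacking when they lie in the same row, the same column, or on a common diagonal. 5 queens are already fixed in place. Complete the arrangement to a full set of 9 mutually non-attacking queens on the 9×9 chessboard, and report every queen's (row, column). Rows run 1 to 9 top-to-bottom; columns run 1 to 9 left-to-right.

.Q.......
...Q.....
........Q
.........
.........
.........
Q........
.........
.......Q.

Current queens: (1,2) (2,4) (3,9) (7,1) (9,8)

Row 4: attacked by (1,2)→{2,5}; (2,4)→{2,4,6}; (3,9)→{8,9}; (7,1)→{1,4}; (9,8)→{3,8}. Safe: 7. Place at column 7.
Row 5: attacked by (1,2)→{2,6}; (2,4)→{1,4,7}; (3,9)→{7,9}; (4,7)→{6,7,8}; (7,1)→{1,3}; (9,8)→{4,8}. Safe: 5. Place at column 5.
Row 6: attacked by (1,2)→{2,7}; (2,4)→{4,8}; (3,9)→{6,9}; (4,7)→{5,7,9}; (5,5)→{4,5,6}; (7,1)→{1,2}; (9,8)→{5,8}. Safe: 3. Place at column 3.
Row 8: attacked by (1,2)→{2,9}; (2,4)→{4}; (3,9)→{4,9}; (4,7)→{3,7}; (5,5)→{2,5,8}; (6,3)→{1,3,5}; (7,1)→{1,2}; (9,8)→{7,8,9}. Safe: 6. Place at column 6.
Columns [2, 4, 9, 7, 5, 3, 1, 6, 8], r−c [-1, -2, -6, -3, 0, 3, 6, 2, 1], r+c [3, 6, 12, 11, 10, 9, 8, 14, 17] are all distinct, so no two queens attack.

(1,2) (2,4) (3,9) (4,7) (5,5) (6,3) (7,1) (8,6) (9,8)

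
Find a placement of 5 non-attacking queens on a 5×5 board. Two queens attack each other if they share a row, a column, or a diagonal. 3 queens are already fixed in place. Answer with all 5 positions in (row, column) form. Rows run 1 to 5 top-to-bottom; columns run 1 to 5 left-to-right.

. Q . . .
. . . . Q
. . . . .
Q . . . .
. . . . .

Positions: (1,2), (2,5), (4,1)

(1,2) (2,5) (3,3) (4,1) (5,4)

Row 3: attacked by (1,2)→{2,4}; (2,5)→{4,5}; (4,1)→{1,2}. Safe: 3. Place at column 3.
Row 5: attacked by (1,2)→{2}; (2,5)→{2,5}; (3,3)→{1,3,5}; (4,1)→{1,2}. Safe: 4. Place at column 4.
Columns [2, 5, 3, 1, 4], r−c [-1, -3, 0, 3, 1], r+c [3, 7, 6, 5, 9] are all distinct, so no two queens attack.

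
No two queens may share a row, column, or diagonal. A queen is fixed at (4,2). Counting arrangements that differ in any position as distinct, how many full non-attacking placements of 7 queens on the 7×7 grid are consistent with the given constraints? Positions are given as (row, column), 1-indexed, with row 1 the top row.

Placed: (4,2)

6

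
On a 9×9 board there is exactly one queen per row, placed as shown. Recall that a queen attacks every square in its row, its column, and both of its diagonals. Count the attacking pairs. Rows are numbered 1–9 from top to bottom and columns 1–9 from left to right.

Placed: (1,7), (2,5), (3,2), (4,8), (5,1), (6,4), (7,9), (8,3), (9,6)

All columns are distinct and no two queens satisfy |Δrow| = |Δcol|, so no pair attacks.

0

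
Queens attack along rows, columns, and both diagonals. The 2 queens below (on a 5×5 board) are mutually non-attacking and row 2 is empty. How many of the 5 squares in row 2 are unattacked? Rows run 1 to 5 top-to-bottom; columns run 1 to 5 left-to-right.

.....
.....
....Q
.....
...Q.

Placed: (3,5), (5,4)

(3,5) attacks row 2 at column 5 and diagonals 4.
(5,4) attacks row 2 at column 4 and diagonals 1.
Attacked columns: {1, 4, 5}. Safe: {2, 3}.

2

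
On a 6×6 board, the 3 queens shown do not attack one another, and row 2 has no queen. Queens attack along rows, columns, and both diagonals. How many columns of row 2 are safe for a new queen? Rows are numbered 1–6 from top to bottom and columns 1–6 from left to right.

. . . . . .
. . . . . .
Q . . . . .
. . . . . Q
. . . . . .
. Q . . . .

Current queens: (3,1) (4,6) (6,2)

(3,1) attacks row 2 at column 1 and diagonals 2.
(4,6) attacks row 2 at column 6 and diagonals 4.
(6,2) attacks row 2 at column 2 and diagonals 6.
Attacked columns: {1, 2, 4, 6}. Safe: {3, 5}.

2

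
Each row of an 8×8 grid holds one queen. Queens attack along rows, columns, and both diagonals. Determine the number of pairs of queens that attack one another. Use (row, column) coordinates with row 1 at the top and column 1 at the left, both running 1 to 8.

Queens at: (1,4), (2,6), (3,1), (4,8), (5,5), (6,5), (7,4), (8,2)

Same column: (1,4)–(7,4) (column 4); (5,5)–(6,5) (column 5).
Same diagonal: (2,6)–(4,8) (|2−4| = |6−8| = 2); (5,5)–(8,2) (|5−8| = |5−2| = 3); (6,5)–(7,4) (|6−7| = |5−4| = 1).
Total attacking pairs: 5.

5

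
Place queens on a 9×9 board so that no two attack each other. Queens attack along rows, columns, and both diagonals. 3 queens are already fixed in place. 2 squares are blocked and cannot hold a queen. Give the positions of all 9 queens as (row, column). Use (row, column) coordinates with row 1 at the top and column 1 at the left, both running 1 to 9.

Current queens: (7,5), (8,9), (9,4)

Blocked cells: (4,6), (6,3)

(1,7) (2,2) (3,6) (4,3) (5,1) (6,8) (7,5) (8,9) (9,4)

Row 1: attacked by (7,5)→{5}; (8,9)→{2,9}; (9,4)→{4}. Safe: 1, 3, 6, 7, 8. Place at column 7.
Row 2: attacked by (1,7)→{6,7,8}; (7,5)→{5}; (8,9)→{3,9}; (9,4)→{4}. Safe: 1, 2. Place at column 2.
Row 3: attacked by (1,7)→{5,7,9}; (2,2)→{1,2,3}; (7,5)→{1,5,9}; (8,9)→{4,9}; (9,4)→{4}. Safe: 6, 8. Place at column 6.
Row 4: attacked by (1,7)→{4,7}; (2,2)→{2,4}; (3,6)→{5,6,7}; (7,5)→{2,5,8}; (8,9)→{5,9}; (9,4)→{4,9}. Blocked: 6. Safe: 1, 3. Place at column 3.
Row 5: attacked by (1,7)→{3,7}; (2,2)→{2,5}; (3,6)→{4,6,8}; (4,3)→{2,3,4}; (7,5)→{3,5,7}; (8,9)→{6,9}; (9,4)→{4,8}. Safe: 1. Place at column 1.
Row 6: attacked by (1,7)→{2,7}; (2,2)→{2,6}; (3,6)→{3,6,9}; (4,3)→{1,3,5}; (5,1)→{1,2}; (7,5)→{4,5,6}; (8,9)→{7,9}; (9,4)→{1,4,7}. Blocked: 3. Safe: 8. Place at column 8.
Columns [7, 2, 6, 3, 1, 8, 5, 9, 4], r−c [-6, 0, -3, 1, 4, -2, 2, -1, 5], r+c [8, 4, 9, 7, 6, 14, 12, 17, 13] are all distinct, so no two queens attack.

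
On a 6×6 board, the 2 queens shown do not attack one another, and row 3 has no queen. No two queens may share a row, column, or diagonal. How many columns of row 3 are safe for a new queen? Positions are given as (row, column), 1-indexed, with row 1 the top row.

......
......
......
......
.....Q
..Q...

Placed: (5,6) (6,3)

(5,6) attacks row 3 at column 6 and diagonals 4.
(6,3) attacks row 3 at column 3 and diagonals 6.
Attacked columns: {3, 4, 6}. Safe: {1, 2, 5}.

3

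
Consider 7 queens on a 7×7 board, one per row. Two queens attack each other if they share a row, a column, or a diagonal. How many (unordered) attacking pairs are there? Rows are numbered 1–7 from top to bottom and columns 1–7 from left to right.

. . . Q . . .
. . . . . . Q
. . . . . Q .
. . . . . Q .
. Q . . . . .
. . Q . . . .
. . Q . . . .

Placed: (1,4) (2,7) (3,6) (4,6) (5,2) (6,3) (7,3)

Same column: (3,6)–(4,6) (column 6); (6,3)–(7,3) (column 3).
Same diagonal: (1,4)–(3,6) (|1−3| = |4−6| = 2); (2,7)–(3,6) (|2−3| = |7−6| = 1); (2,7)–(6,3) (|2−6| = |7−3| = 4); (3,6)–(6,3) (|3−6| = |6−3| = 3); (4,6)–(7,3) (|4−7| = |6−3| = 3); (5,2)–(6,3) (|5−6| = |2−3| = 1).
Total attacking pairs: 8.

8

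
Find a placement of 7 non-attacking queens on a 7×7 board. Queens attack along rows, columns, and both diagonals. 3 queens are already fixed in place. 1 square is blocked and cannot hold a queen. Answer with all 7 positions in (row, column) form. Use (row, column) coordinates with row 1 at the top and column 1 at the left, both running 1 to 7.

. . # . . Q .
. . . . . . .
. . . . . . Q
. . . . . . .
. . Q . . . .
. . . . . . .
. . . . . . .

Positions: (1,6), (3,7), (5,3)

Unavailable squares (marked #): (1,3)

Row 2: attacked by (1,6)→{5,6,7}; (3,7)→{6,7}; (5,3)→{3,6}. Safe: 1, 2, 4. Place at column 4.
Row 4: attacked by (1,6)→{3,6}; (2,4)→{2,4,6}; (3,7)→{6,7}; (5,3)→{2,3,4}. Safe: 1, 5. Place at column 1.
Row 6: attacked by (1,6)→{1,6}; (2,4)→{4}; (3,7)→{4,7}; (4,1)→{1,3}; (5,3)→{2,3,4}. Safe: 5. Place at column 5.
Row 7: attacked by (1,6)→{6}; (2,4)→{4}; (3,7)→{3,7}; (4,1)→{1,4}; (5,3)→{1,3,5}; (6,5)→{4,5,6}. Safe: 2. Place at column 2.
Columns [6, 4, 7, 1, 3, 5, 2], r−c [-5, -2, -4, 3, 2, 1, 5], r+c [7, 6, 10, 5, 8, 11, 9] are all distinct, so no two queens attack.

(1,6) (2,4) (3,7) (4,1) (5,3) (6,5) (7,2)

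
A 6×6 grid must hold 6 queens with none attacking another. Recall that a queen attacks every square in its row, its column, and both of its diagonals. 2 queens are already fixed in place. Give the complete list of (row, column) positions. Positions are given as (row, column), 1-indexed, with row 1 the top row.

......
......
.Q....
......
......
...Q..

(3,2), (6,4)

Row 1: attacked by (3,2)→{2,4}; (6,4)→{4}. Safe: 1, 3, 5, 6. Place at column 3.
Row 2: attacked by (1,3)→{2,3,4}; (3,2)→{1,2,3}; (6,4)→{4}. Safe: 5, 6. Place at column 6.
Row 4: attacked by (1,3)→{3,6}; (2,6)→{4,6}; (3,2)→{1,2,3}; (6,4)→{2,4,6}. Safe: 5. Place at column 5.
Row 5: attacked by (1,3)→{3}; (2,6)→{3,6}; (3,2)→{2,4}; (4,5)→{4,5,6}; (6,4)→{3,4,5}. Safe: 1. Place at column 1.
Columns [3, 6, 2, 5, 1, 4], r−c [-2, -4, 1, -1, 4, 2], r+c [4, 8, 5, 9, 6, 10] are all distinct, so no two queens attack.

(1,3) (2,6) (3,2) (4,5) (5,1) (6,4)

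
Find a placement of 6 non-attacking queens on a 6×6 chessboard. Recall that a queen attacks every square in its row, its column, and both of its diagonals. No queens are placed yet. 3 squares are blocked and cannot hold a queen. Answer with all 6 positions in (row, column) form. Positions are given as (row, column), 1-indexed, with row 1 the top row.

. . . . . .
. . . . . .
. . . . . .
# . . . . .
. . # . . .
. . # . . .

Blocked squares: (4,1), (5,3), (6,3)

(1,3) (2,6) (3,2) (4,5) (5,1) (6,4)

Row 1: Safe: 1, 2, 3, 4, 5, 6. Place at column 3.
Row 2: attacked by (1,3)→{2,3,4}. Safe: 1, 5, 6. Place at column 6.
Row 3: attacked by (1,3)→{1,3,5}; (2,6)→{5,6}. Safe: 2, 4. Place at column 2.
Row 4: attacked by (1,3)→{3,6}; (2,6)→{4,6}; (3,2)→{1,2,3}. Blocked: 1. Safe: 5. Place at column 5.
Row 5: attacked by (1,3)→{3}; (2,6)→{3,6}; (3,2)→{2,4}; (4,5)→{4,5,6}. Blocked: 3. Safe: 1. Place at column 1.
Row 6: attacked by (1,3)→{3}; (2,6)→{2,6}; (3,2)→{2,5}; (4,5)→{3,5}; (5,1)→{1,2}. Blocked: 3. Safe: 4. Place at column 4.
Columns [3, 6, 2, 5, 1, 4], r−c [-2, -4, 1, -1, 4, 2], r+c [4, 8, 5, 9, 6, 10] are all distinct, so no two queens attack.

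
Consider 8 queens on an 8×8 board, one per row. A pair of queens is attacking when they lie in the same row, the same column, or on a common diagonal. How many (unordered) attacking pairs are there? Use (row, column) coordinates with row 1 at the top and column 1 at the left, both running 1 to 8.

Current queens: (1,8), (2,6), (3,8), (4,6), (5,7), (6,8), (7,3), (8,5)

8

Same column: (1,8)–(3,8) (column 8); (1,8)–(6,8) (column 8); (2,6)–(4,6) (column 6); (3,8)–(6,8) (column 8).
Same diagonal: (4,6)–(5,7) (|4−5| = |6−7| = 1); (4,6)–(6,8) (|4−6| = |6−8| = 2); (4,6)–(7,3) (|4−7| = |6−3| = 3); (5,7)–(6,8) (|5−6| = |7−8| = 1).
Total attacking pairs: 8.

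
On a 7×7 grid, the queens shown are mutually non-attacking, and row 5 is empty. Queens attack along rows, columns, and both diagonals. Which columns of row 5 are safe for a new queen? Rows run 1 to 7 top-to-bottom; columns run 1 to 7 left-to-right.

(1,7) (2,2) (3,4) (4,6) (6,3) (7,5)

(1,7) attacks row 5 at column 7 and diagonals 3.
(2,2) attacks row 5 at column 2 and diagonals 5.
(3,4) attacks row 5 at column 4 and diagonals 2, 6.
(4,6) attacks row 5 at column 6 and diagonals 5, 7.
(6,3) attacks row 5 at column 3 and diagonals 2, 4.
(7,5) attacks row 5 at column 5 and diagonals 3, 7.
Attacked columns: {2, 3, 4, 5, 6, 7}. Safe: {1}.

columns 1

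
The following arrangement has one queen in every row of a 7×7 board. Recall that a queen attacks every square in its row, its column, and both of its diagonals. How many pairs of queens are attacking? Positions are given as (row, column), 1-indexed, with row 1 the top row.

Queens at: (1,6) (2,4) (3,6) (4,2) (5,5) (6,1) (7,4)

4

Same column: (1,6)–(3,6) (column 6); (2,4)–(7,4) (column 4).
Same diagonal: (1,6)–(6,1) (|1−6| = |6−1| = 5); (2,4)–(4,2) (|2−4| = |4−2| = 2).
Total attacking pairs: 4.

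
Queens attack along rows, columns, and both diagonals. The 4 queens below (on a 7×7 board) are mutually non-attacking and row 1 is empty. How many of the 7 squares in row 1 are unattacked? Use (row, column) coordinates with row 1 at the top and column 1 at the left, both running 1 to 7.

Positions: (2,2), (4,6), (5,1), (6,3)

(2,2) attacks row 1 at column 2 and diagonals 1, 3.
(4,6) attacks row 1 at column 6 and diagonals 3.
(5,1) attacks row 1 at column 1 and diagonals 5.
(6,3) attacks row 1 at column 3.
Attacked columns: {1, 2, 3, 5, 6}. Safe: {4, 7}.

2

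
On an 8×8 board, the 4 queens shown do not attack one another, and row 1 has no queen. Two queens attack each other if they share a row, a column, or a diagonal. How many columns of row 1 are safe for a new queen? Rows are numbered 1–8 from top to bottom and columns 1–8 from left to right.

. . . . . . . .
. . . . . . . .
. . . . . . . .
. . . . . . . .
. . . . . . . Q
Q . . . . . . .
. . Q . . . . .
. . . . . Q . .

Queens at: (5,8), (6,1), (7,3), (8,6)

(5,8) attacks row 1 at column 8 and diagonals 4.
(6,1) attacks row 1 at column 1 and diagonals 6.
(7,3) attacks row 1 at column 3.
(8,6) attacks row 1 at column 6.
Attacked columns: {1, 3, 4, 6, 8}. Safe: {2, 5, 7}.

3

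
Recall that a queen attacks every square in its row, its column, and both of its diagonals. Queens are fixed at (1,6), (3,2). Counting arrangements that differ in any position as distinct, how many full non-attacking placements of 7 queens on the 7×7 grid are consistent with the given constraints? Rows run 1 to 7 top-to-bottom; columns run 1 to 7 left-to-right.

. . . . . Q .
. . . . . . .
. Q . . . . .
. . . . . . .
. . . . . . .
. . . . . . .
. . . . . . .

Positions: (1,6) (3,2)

1

Branch on row 2: col 4 → 1.
Sum: 1 = 1.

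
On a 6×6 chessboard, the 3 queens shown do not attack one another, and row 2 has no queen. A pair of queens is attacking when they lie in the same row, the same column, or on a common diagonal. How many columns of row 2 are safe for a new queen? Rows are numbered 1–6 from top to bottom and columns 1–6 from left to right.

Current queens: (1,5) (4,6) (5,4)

2

(1,5) attacks row 2 at column 5 and diagonals 4, 6.
(4,6) attacks row 2 at column 6 and diagonals 4.
(5,4) attacks row 2 at column 4 and diagonals 1.
Attacked columns: {1, 4, 5, 6}. Safe: {2, 3}.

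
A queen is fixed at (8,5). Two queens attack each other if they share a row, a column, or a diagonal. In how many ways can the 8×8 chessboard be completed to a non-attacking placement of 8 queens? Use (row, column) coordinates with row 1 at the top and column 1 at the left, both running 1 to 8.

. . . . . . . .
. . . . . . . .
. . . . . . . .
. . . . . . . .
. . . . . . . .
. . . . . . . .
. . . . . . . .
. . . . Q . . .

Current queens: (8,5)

18

Branch on row 1: col 1 → 1; col 2 → 3; col 3 → 4; col 4 → 3; col 6 → 3; col 7 → 3; col 8 → 1.
Sum: 1 + 3 + 4 + 3 + 3 + 3 + 1 = 18.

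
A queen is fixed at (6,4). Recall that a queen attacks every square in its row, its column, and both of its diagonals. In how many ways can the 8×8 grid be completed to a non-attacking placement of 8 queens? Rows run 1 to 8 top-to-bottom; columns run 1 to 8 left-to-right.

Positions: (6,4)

12

Branch on row 1: col 1 → 2; col 2 → 2; col 3 → 3; col 5 → 1; col 6 → 2; col 7 → 2; col 8 → 0.
Sum: 2 + 2 + 3 + 1 + 2 + 2 + 0 = 12.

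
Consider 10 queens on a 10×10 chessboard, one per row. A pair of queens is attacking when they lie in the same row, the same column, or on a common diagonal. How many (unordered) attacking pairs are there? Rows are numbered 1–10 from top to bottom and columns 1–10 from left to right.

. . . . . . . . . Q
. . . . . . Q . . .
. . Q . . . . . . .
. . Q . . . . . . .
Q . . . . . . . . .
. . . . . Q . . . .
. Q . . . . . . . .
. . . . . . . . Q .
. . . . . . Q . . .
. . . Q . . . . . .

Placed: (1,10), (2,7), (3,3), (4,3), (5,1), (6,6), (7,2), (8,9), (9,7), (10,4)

Same column: (2,7)–(9,7) (column 7); (3,3)–(4,3) (column 3).
Same diagonal: (2,7)–(7,2) (|2−7| = |7−2| = 5); (3,3)–(5,1) (|3−5| = |3−1| = 2); (3,3)–(6,6) (|3−6| = |3−6| = 3).
Total attacking pairs: 5.

5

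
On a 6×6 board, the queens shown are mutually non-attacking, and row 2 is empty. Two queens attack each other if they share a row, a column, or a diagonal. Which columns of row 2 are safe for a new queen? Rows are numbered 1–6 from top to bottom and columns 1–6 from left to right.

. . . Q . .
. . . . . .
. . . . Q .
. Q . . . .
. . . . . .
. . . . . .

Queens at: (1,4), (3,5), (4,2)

(1,4) attacks row 2 at column 4 and diagonals 3, 5.
(3,5) attacks row 2 at column 5 and diagonals 4, 6.
(4,2) attacks row 2 at column 2 and diagonals 4.
Attacked columns: {2, 3, 4, 5, 6}. Safe: {1}.

columns 1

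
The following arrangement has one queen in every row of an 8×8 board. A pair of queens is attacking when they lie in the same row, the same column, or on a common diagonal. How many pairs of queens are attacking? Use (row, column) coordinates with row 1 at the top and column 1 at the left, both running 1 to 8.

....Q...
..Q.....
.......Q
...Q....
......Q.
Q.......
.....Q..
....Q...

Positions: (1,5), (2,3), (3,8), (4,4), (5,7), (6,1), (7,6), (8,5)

2

Same column: (1,5)–(8,5) (column 5).
Same diagonal: (7,6)–(8,5) (|7−8| = |6−5| = 1).
Total attacking pairs: 2.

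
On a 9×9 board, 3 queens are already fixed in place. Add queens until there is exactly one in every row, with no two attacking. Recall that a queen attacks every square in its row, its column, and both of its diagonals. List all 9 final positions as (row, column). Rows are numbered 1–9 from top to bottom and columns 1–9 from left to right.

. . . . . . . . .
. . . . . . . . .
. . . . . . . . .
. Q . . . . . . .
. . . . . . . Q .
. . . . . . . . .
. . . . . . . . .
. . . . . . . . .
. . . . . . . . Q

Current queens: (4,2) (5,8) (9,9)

(1,6) (2,3) (3,7) (4,2) (5,8) (6,5) (7,1) (8,4) (9,9)

Row 1: attacked by (4,2)→{2,5}; (5,8)→{4,8}; (9,9)→{1,9}. Safe: 3, 6, 7. Place at column 6.
Row 2: attacked by (1,6)→{5,6,7}; (4,2)→{2,4}; (5,8)→{5,8}; (9,9)→{2,9}. Safe: 1, 3. Place at column 3.
Row 3: attacked by (1,6)→{4,6,8}; (2,3)→{2,3,4}; (4,2)→{1,2,3}; (5,8)→{6,8}; (9,9)→{3,9}. Safe: 5, 7. Place at column 7.
Row 6: attacked by (1,6)→{1,6}; (2,3)→{3,7}; (3,7)→{4,7}; (4,2)→{2,4}; (5,8)→{7,8,9}; (9,9)→{6,9}. Safe: 5. Place at column 5.
Row 7: attacked by (1,6)→{6}; (2,3)→{3,8}; (3,7)→{3,7}; (4,2)→{2,5}; (5,8)→{6,8}; (6,5)→{4,5,6}; (9,9)→{7,9}. Safe: 1. Place at column 1.
Row 8: attacked by (1,6)→{6}; (2,3)→{3,9}; (3,7)→{2,7}; (4,2)→{2,6}; (5,8)→{5,8}; (6,5)→{3,5,7}; (7,1)→{1,2}; (9,9)→{8,9}. Safe: 4. Place at column 4.
Columns [6, 3, 7, 2, 8, 5, 1, 4, 9], r−c [-5, -1, -4, 2, -3, 1, 6, 4, 0], r+c [7, 5, 10, 6, 13, 11, 8, 12, 18] are all distinct, so no two queens attack.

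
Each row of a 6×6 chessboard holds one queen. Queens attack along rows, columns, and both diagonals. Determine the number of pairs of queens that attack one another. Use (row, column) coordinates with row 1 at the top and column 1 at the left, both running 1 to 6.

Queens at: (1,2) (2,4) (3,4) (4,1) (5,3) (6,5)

2

Same column: (2,4)–(3,4) (column 4).
Same diagonal: (1,2)–(3,4) (|1−3| = |2−4| = 2).
Total attacking pairs: 2.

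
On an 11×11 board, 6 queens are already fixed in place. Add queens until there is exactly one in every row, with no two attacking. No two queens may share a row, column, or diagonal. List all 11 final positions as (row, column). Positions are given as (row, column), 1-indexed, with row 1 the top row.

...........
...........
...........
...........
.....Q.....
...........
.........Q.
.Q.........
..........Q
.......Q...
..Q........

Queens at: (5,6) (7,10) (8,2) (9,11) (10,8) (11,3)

Row 1: attacked by (5,6)→{2,6,10}; (7,10)→{4,10}; (8,2)→{2,9}; (9,11)→{3,11}; (10,8)→{8}; (11,3)→{3}. Safe: 1, 5, 7. Place at column 5.
Row 2: attacked by (1,5)→{4,5,6}; (5,6)→{3,6,9}; (7,10)→{5,10}; (8,2)→{2,8}; (9,11)→{4,11}; (10,8)→{8}; (11,3)→{3}. Safe: 1, 7. Place at column 7.
Row 3: attacked by (1,5)→{3,5,7}; (2,7)→{6,7,8}; (5,6)→{4,6,8}; (7,10)→{6,10}; (8,2)→{2,7}; (9,11)→{5,11}; (10,8)→{1,8}; (11,3)→{3,11}. Safe: 9. Place at column 9.
Row 4: attacked by (1,5)→{2,5,8}; (2,7)→{5,7,9}; (3,9)→{8,9,10}; (5,6)→{5,6,7}; (7,10)→{7,10}; (8,2)→{2,6}; (9,11)→{6,11}; (10,8)→{2,8}; (11,3)→{3,10}. Safe: 1, 4. Place at column 4.
Row 6: attacked by (1,5)→{5,10}; (2,7)→{3,7,11}; (3,9)→{6,9}; (4,4)→{2,4,6}; (5,6)→{5,6,7}; (7,10)→{9,10,11}; (8,2)→{2,4}; (9,11)→{8,11}; (10,8)→{4,8}; (11,3)→{3,8}. Safe: 1. Place at column 1.
Columns [5, 7, 9, 4, 6, 1, 10, 2, 11, 8, 3], r−c [-4, -5, -6, 0, -1, 5, -3, 6, -2, 2, 8], r+c [6, 9, 12, 8, 11, 7, 17, 10, 20, 18, 14] are all distinct, so no two queens attack.

(1,5) (2,7) (3,9) (4,4) (5,6) (6,1) (7,10) (8,2) (9,11) (10,8) (11,3)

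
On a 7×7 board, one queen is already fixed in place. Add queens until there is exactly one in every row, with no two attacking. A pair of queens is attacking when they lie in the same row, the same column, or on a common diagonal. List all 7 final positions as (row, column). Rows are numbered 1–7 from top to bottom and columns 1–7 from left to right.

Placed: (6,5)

Row 1: attacked by (6,5)→{5}. Safe: 1, 2, 3, 4, 6, 7. Place at column 6.
Row 2: attacked by (1,6)→{5,6,7}; (6,5)→{1,5}. Safe: 2, 3, 4. Place at column 3.
Row 3: attacked by (1,6)→{4,6}; (2,3)→{2,3,4}; (6,5)→{2,5}. Safe: 1, 7. Place at column 7.
Row 4: attacked by (1,6)→{3,6}; (2,3)→{1,3,5}; (3,7)→{6,7}; (6,5)→{3,5,7}. Safe: 2, 4. Place at column 4.
Row 5: attacked by (1,6)→{2,6}; (2,3)→{3,6}; (3,7)→{5,7}; (4,4)→{3,4,5}; (6,5)→{4,5,6}. Safe: 1. Place at column 1.
Row 7: attacked by (1,6)→{6}; (2,3)→{3}; (3,7)→{3,7}; (4,4)→{1,4,7}; (5,1)→{1,3}; (6,5)→{4,5,6}. Safe: 2. Place at column 2.
Columns [6, 3, 7, 4, 1, 5, 2], r−c [-5, -1, -4, 0, 4, 1, 5], r+c [7, 5, 10, 8, 6, 11, 9] are all distinct, so no two queens attack.

(1,6) (2,3) (3,7) (4,4) (5,1) (6,5) (7,2)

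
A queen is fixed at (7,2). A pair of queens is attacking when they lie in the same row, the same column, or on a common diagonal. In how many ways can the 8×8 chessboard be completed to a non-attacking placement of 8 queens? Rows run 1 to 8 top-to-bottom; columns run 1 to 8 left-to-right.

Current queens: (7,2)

16

Branch on row 1: col 1 → 2; col 3 → 3; col 4 → 1; col 5 → 2; col 6 → 5; col 7 → 3.
Sum: 2 + 3 + 1 + 2 + 5 + 3 = 16.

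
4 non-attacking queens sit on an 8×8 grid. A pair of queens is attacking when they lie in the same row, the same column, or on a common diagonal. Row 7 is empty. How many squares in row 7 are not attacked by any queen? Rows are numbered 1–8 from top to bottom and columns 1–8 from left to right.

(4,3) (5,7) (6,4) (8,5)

(4,3) attacks row 7 at column 3 and diagonals 6.
(5,7) attacks row 7 at column 7 and diagonals 5.
(6,4) attacks row 7 at column 4 and diagonals 3, 5.
(8,5) attacks row 7 at column 5 and diagonals 4, 6.
Attacked columns: {3, 4, 5, 6, 7}. Safe: {1, 2, 8}.

3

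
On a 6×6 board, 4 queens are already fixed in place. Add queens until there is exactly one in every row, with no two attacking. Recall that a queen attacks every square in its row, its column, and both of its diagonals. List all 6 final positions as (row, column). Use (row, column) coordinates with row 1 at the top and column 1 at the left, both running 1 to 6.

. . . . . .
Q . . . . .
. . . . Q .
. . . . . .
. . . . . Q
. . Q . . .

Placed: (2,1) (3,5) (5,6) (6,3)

(1,4) (2,1) (3,5) (4,2) (5,6) (6,3)

Row 1: attacked by (2,1)→{1,2}; (3,5)→{3,5}; (5,6)→{2,6}; (6,3)→{3}. Safe: 4. Place at column 4.
Row 4: attacked by (1,4)→{1,4}; (2,1)→{1,3}; (3,5)→{4,5,6}; (5,6)→{5,6}; (6,3)→{1,3,5}. Safe: 2. Place at column 2.
Columns [4, 1, 5, 2, 6, 3], r−c [-3, 1, -2, 2, -1, 3], r+c [5, 3, 8, 6, 11, 9] are all distinct, so no two queens attack.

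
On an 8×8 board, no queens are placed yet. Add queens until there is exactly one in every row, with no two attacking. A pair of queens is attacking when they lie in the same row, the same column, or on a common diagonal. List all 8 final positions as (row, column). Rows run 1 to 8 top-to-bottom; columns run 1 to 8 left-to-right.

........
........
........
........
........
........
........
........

(1,1) (2,6) (3,8) (4,3) (5,7) (6,4) (7,2) (8,5)

Row 1: Safe: 1, 2, 3, 4, 5, 6, 7, 8. Place at column 1.
Row 2: attacked by (1,1)→{1,2}. Safe: 3, 4, 5, 6, 7, 8. Place at column 6.
Row 3: attacked by (1,1)→{1,3}; (2,6)→{5,6,7}. Safe: 2, 4, 8. Place at column 8.
Row 4: attacked by (1,1)→{1,4}; (2,6)→{4,6,8}; (3,8)→{7,8}. Safe: 2, 3, 5. Place at column 3.
Row 5: attacked by (1,1)→{1,5}; (2,6)→{3,6}; (3,8)→{6,8}; (4,3)→{2,3,4}. Safe: 7. Place at column 7.
Row 6: attacked by (1,1)→{1,6}; (2,6)→{2,6}; (3,8)→{5,8}; (4,3)→{1,3,5}; (5,7)→{6,7,8}. Safe: 4. Place at column 4.
Row 7: attacked by (1,1)→{1,7}; (2,6)→{1,6}; (3,8)→{4,8}; (4,3)→{3,6}; (5,7)→{5,7}; (6,4)→{3,4,5}. Safe: 2. Place at column 2.
Row 8: attacked by (1,1)→{1,8}; (2,6)→{6}; (3,8)→{3,8}; (4,3)→{3,7}; (5,7)→{4,7}; (6,4)→{2,4,6}; (7,2)→{1,2,3}. Safe: 5. Place at column 5.
Columns [1, 6, 8, 3, 7, 4, 2, 5], r−c [0, -4, -5, 1, -2, 2, 5, 3], r+c [2, 8, 11, 7, 12, 10, 9, 13] are all distinct, so no two queens attack.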